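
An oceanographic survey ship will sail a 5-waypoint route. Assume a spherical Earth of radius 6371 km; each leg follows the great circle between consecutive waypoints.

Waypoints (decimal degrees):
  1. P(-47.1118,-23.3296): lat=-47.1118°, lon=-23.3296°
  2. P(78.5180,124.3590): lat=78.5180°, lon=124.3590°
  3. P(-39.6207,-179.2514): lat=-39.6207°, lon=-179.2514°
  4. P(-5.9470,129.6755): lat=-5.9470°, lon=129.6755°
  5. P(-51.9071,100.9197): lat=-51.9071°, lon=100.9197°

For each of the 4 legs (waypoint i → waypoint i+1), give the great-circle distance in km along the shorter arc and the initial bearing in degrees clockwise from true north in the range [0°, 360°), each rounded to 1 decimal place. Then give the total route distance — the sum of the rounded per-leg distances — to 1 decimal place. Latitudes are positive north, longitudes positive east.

Leg 1: φ1=-0.8222560, φ2=1.3703976, Δφ=2.1926536, Δλ=2.5776523 rad; a=sin²(Δφ/2)+cosφ1·cosφ2·sin²(Δλ/2)=0.9162584807; c=2·atan2(√a, √(1-a))=2.554431878; dist=6371·c=16274.285 ≈ 16274.3 km; running total=16274.3 km
Leg 1 bearing: y=sinΔλ·cosφ2=0.10640169, x=cosφ1·sinφ2-sinφ1·cosφ2·cosΔλ=0.54368574; θ=atan2(y, x)=11.0731° ≈ 11.1°
Leg 2: φ1=1.3703976, φ2=-0.6915117, Δφ=-2.0619093, Δλ=-5.2990011 rad; a=sin²(Δφ/2)+cosφ1·cosφ2·sin²(Δλ/2)=0.7700320203; c=2·atan2(√a, √(1-a))=2.141309526; dist=6371·c=13642.283 ≈ 13642.3 km; running total=29916.6 km
Leg 2 bearing: y=sinΔλ·cosφ2=0.64150761, x=cosφ1·sinφ2-sinφ1·cosφ2·cosΔλ=-0.54479246; θ=atan2(y, x)=130.3392° ≈ 130.3°
Leg 3: φ1=-0.6915117, φ2=-0.1037947, Δφ=0.5877169, Δλ=5.3917916 rad; a=sin²(Δφ/2)+cosφ1·cosφ2·sin²(Δλ/2)=0.2262714019; c=2·atan2(√a, √(1-a))=0.991473721; dist=6371·c=6316.679 ≈ 6316.7 km; running total=36233.3 km
Leg 3 bearing: y=sinΔλ·cosφ2=-0.77376145, x=cosφ1·sinφ2-sinφ1·cosφ2·cosΔλ=0.31872220; θ=atan2(y, x)=-67.6126° <0 so +360° → 292.3874° ≈ 292.4°
Leg 4: φ1=-0.1037947, φ2=-0.9059498, Δφ=-0.8021551, Δλ=-0.5018834 rad; a=sin²(Δφ/2)+cosφ1·cosφ2·sin²(Δλ/2)=0.1902567162; c=2·atan2(√a, √(1-a))=0.902707840; dist=6371·c=5751.152 ≈ 5751.2 km; running total=41984.5 km
Leg 4 bearing: y=sinΔλ·cosφ2=-0.29679517, x=cosφ1·sinφ2-sinφ1·cosφ2·cosΔλ=-0.72673862; θ=atan2(y, x)=-157.7852° <0 so +360° → 202.2148° ≈ 202.2°

Leg 1: dist=16274.3 km, bearing=11.1°
Leg 2: dist=13642.3 km, bearing=130.3°
Leg 3: dist=6316.7 km, bearing=292.4°
Leg 4: dist=5751.2 km, bearing=202.2°
Total: 41984.5 km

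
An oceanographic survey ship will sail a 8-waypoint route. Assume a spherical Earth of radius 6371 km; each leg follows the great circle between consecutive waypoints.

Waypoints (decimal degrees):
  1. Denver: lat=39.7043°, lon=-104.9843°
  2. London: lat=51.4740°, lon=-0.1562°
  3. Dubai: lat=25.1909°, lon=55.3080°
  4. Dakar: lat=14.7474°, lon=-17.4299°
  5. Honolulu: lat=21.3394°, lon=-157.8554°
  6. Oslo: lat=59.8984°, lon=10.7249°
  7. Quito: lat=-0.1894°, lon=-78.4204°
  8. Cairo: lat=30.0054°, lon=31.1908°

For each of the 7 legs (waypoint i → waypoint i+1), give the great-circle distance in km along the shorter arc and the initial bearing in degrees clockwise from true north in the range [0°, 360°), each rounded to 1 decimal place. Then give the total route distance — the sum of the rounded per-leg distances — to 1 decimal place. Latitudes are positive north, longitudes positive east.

Leg 1: dist=7543.9 km, bearing=40.6°
Leg 2: dist=5478.4 km, bearing=100.4°
Leg 3: dist=7606.4 km, bearing=276.7°
Leg 4: dist=14120.6 km, bearing=312.0°
Leg 5: dist=10922.3 km, bearing=5.8°
Leg 6: dist=9978.1 km, bearing=269.2°
Leg 7: dist=11897.4 km, bearing=58.5°
Total: 67547.1 km

Leg 1: φ1=0.6929708, φ2=0.8983908, Δφ=0.2054200, Δλ=1.8295955 rad; a=sin²(Δφ/2)+cosφ1·cosφ2·sin²(Δλ/2)=0.3114343603; c=2·atan2(√a, √(1-a))=1.184099427; dist=6371·c=7543.897 ≈ 7543.9 km; running total=7543.9 km
Leg 1 bearing: y=sinΔλ·cosφ2=0.60212690, x=cosφ1·sinφ2-sinφ1·cosφ2·cosΔλ=0.70371528; θ=atan2(y, x)=40.5516° ≈ 40.6°
Leg 2: φ1=0.8983908, φ2=0.4396641, Δφ=-0.4587266, Δλ=0.9680329 rad; a=sin²(Δφ/2)+cosφ1·cosφ2·sin²(Δλ/2)=0.1737399203; c=2·atan2(√a, √(1-a))=0.859890881; dist=6371·c=5478.365 ≈ 5478.4 km; running total=13022.3 km
Leg 2 bearing: y=sinΔλ·cosφ2=0.74542700, x=cosφ1·sinφ2-sinφ1·cosφ2·cosΔλ=-0.13622053; θ=atan2(y, x)=100.3561° ≈ 100.4°
Leg 3: φ1=0.4396641, φ2=0.2573907, Δφ=-0.1822735, Δλ=-1.2695158 rad; a=sin²(Δφ/2)+cosφ1·cosφ2·sin²(Δλ/2)=0.3159877058; c=2·atan2(√a, √(1-a))=1.193912720; dist=6371·c=7606.418 ≈ 7606.4 km; running total=20628.7 km
Leg 3 bearing: y=sinΔλ·cosφ2=-0.92349861, x=cosφ1·sinφ2-sinφ1·cosφ2·cosΔλ=0.10820454; θ=atan2(y, x)=-83.3172° <0 so +360° → 276.6828° ≈ 276.7°
Leg 4: φ1=0.2573907, φ2=0.3724428, Δφ=0.1150521, Δλ=-2.4508873 rad; a=sin²(Δφ/2)+cosφ1·cosφ2·sin²(Δλ/2)=0.8008346110; c=2·atan2(√a, √(1-a))=2.216385600; dist=6371·c=14120.593 ≈ 14120.6 km; running total=34749.3 km
Leg 4 bearing: y=sinΔλ·cosφ2=-0.59340350, x=cosφ1·sinφ2-sinφ1·cosφ2·cosΔλ=0.53466478; θ=atan2(y, x)=-47.9807° <0 so +360° → 312.0193° ≈ 312.0°
Leg 5: φ1=0.3724428, φ2=1.0454243, Δφ=0.6729815, Δλ=2.9422813 rad; a=sin²(Δφ/2)+cosφ1·cosφ2·sin²(Δλ/2)=0.5715428669; c=2·atan2(√a, √(1-a))=1.714374859; dist=6371·c=10922.282 ≈ 10922.3 km; running total=45671.6 km
Leg 5 bearing: y=sinΔλ·cosφ2=0.09930109, x=cosφ1·sinφ2-sinφ1·cosφ2·cosΔλ=0.98471608; θ=atan2(y, x)=5.7584° ≈ 5.8°
Leg 6: φ1=1.0454243, φ2=-0.0033057, Δφ=-1.0487300, Δλ=-1.5558790 rad; a=sin²(Δφ/2)+cosφ1·cosφ2·sin²(Δλ/2)=0.4976892983; c=2·atan2(√a, √(1-a))=1.566174907; dist=6371·c=9978.100 ≈ 9978.1 km; running total=55649.7 km
Leg 6 bearing: y=sinΔλ·cosφ2=-0.99988328, x=cosφ1·sinφ2-sinφ1·cosφ2·cosΔλ=-0.01456289; θ=atan2(y, x)=-90.8344° <0 so +360° → 269.1656° ≈ 269.2°
Leg 7: φ1=-0.0033057, φ2=0.5236930, Δφ=0.5269987, Δλ=1.9130763 rad; a=sin²(Δφ/2)+cosφ1·cosφ2·sin²(Δλ/2)=0.6461523712; c=2·atan2(√a, √(1-a))=1.867432278; dist=6371·c=11897.411 ≈ 11897.4 km; running total=67547.1 km
Leg 7 bearing: y=sinΔλ·cosφ2=0.81574449, x=cosφ1·sinφ2-sinφ1·cosφ2·cosΔλ=0.49911809; θ=atan2(y, x)=58.5394° ≈ 58.5°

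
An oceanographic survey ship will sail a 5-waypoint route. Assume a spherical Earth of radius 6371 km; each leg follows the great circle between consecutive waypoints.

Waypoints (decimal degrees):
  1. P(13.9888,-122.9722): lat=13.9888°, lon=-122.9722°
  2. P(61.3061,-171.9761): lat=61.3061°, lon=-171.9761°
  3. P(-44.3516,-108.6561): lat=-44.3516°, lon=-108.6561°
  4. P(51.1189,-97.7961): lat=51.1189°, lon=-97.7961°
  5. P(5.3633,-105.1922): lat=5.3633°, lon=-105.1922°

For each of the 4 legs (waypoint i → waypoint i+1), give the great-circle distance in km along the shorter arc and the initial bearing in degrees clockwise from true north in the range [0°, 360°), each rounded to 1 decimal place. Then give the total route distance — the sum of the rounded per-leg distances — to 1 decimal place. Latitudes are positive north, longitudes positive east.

Leg 1: φ1=0.2441506, φ2=1.0699933, Δφ=0.8258427, Δλ=-0.8552794 rad; a=sin²(Δφ/2)+cosφ1·cosφ2·sin²(Δλ/2)=0.2411625809; c=2·atan2(√a, √(1-a))=1.026665270; dist=6371·c=6540.884 ≈ 6540.9 km; running total=6540.9 km
Leg 1 bearing: y=sinΔλ·cosφ2=-0.36238023, x=cosφ1·sinφ2-sinφ1·cosφ2·cosΔλ=0.77504408; θ=atan2(y, x)=-25.0589° <0 so +360° → 334.9411° ≈ 334.9°
Leg 2: φ1=1.0699933, φ2=-0.7740814, Δφ=-1.8440747, Δλ=1.1051425 rad; a=sin²(Δφ/2)+cosφ1·cosφ2·sin²(Δλ/2)=0.7295292208; c=2·atan2(√a, √(1-a))=2.047731406; dist=6371·c=13046.097 ≈ 13046.1 km; running total=19587.0 km
Leg 2 bearing: y=sinΔλ·cosφ2=0.63892935, x=cosφ1·sinφ2-sinφ1·cosφ2·cosΔλ=-0.61728003; θ=atan2(y, x)=134.0127° ≈ 134.0°
Leg 3: φ1=-0.7740814, φ2=0.8921931, Δφ=1.6662746, Δλ=0.1895428 rad; a=sin²(Δφ/2)+cosφ1·cosφ2·sin²(Δλ/2)=0.5516859601; c=2·atan2(√a, √(1-a))=1.674353239; dist=6371·c=10667.304 ≈ 10667.3 km; running total=30254.3 km
Leg 3 bearing: y=sinΔλ·cosφ2=0.11826606, x=cosφ1·sinφ2-sinφ1·cosφ2·cosΔλ=0.98758665; θ=atan2(y, x)=6.8288° ≈ 6.8°
Leg 4: φ1=0.8921931, φ2=0.0936072, Δφ=-0.7985859, Δλ=-0.1290863 rad; a=sin²(Δφ/2)+cosφ1·cosφ2·sin²(Δλ/2)=0.1537396259; c=2·atan2(√a, √(1-a))=0.805818853; dist=6371·c=5133.872 ≈ 5133.9 km; running total=35388.2 km
Leg 4 bearing: y=sinΔλ·cosφ2=-0.12816453, x=cosφ1·sinφ2-sinφ1·cosφ2·cosΔλ=-0.70992173; θ=atan2(y, x)=-169.7664° <0 so +360° → 190.2336° ≈ 190.2°

Leg 1: dist=6540.9 km, bearing=334.9°
Leg 2: dist=13046.1 km, bearing=134.0°
Leg 3: dist=10667.3 km, bearing=6.8°
Leg 4: dist=5133.9 km, bearing=190.2°
Total: 35388.2 km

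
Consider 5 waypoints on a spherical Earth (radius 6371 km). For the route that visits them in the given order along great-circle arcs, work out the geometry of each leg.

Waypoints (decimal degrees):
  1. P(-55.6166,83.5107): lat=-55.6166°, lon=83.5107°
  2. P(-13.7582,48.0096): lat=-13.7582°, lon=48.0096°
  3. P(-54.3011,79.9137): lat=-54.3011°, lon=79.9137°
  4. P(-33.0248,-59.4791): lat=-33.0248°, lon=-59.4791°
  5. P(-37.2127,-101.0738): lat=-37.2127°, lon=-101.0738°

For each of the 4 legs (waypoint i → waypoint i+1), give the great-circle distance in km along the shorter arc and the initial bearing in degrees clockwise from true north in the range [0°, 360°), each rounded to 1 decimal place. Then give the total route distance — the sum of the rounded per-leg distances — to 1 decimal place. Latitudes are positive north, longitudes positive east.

Leg 1: φ1=-0.9706928, φ2=-0.2401259, Δφ=0.7305669, Δλ=-0.6196111 rad; a=sin²(Δφ/2)+cosφ1·cosφ2·sin²(Δλ/2)=0.1785860622; c=2·atan2(√a, √(1-a))=0.872612061; dist=6371·c=5559.411 ≈ 5559.4 km; running total=5559.4 km
Leg 1 bearing: y=sinΔλ·cosφ2=-0.56405663, x=cosφ1·sinφ2-sinφ1·cosφ2·cosΔλ=0.51827834; θ=atan2(y, x)=-47.4219° <0 so +360° → 312.5781° ≈ 312.6°
Leg 2: φ1=-0.2401259, φ2=-0.9477330, Δφ=-0.7076071, Δλ=0.5568316 rad; a=sin²(Δφ/2)+cosφ1·cosφ2·sin²(Δλ/2)=0.1628511262; c=2·atan2(√a, √(1-a))=0.830783007; dist=6371·c=5292.919 ≈ 5292.9 km; running total=10852.3 km
Leg 2 bearing: y=sinΔλ·cosφ2=0.30839276, x=cosφ1·sinφ2-sinφ1·cosφ2·cosΔλ=-0.67098171; θ=atan2(y, x)=155.3158° ≈ 155.3°
Leg 3: φ1=-0.9477330, φ2=-0.5763915, Δφ=0.3713415, Δλ=-2.4328633 rad; a=sin²(Δφ/2)+cosφ1·cosφ2·sin²(Δλ/2)=0.4644194128; c=2·atan2(√a, √(1-a))=1.499574956; dist=6371·c=9553.792 ≈ 9553.8 km; running total=20406.1 km
Leg 3 bearing: y=sinΔλ·cosφ2=-0.54571171, x=cosφ1·sinφ2-sinφ1·cosφ2·cosΔλ=-0.83494600; θ=atan2(y, x)=-146.8318° <0 so +360° → 213.1682° ≈ 213.2°
Leg 4: φ1=-0.5763915, φ2=-0.6494841, Δφ=-0.0730926, Δλ=-0.7259645 rad; a=sin²(Δφ/2)+cosφ1·cosφ2·sin²(Δλ/2)=0.0855154199; c=2·atan2(√a, √(1-a))=0.593534276; dist=6371·c=3781.407 ≈ 3781.4 km; running total=24187.5 km
Leg 4 bearing: y=sinΔλ·cosφ2=-0.52869301, x=cosφ1·sinφ2-sinφ1·cosφ2·cosΔλ=-0.18246597; θ=atan2(y, x)=-109.0409° <0 so +360° → 250.9591° ≈ 251.0°

Leg 1: dist=5559.4 km, bearing=312.6°
Leg 2: dist=5292.9 km, bearing=155.3°
Leg 3: dist=9553.8 km, bearing=213.2°
Leg 4: dist=3781.4 km, bearing=251.0°
Total: 24187.5 km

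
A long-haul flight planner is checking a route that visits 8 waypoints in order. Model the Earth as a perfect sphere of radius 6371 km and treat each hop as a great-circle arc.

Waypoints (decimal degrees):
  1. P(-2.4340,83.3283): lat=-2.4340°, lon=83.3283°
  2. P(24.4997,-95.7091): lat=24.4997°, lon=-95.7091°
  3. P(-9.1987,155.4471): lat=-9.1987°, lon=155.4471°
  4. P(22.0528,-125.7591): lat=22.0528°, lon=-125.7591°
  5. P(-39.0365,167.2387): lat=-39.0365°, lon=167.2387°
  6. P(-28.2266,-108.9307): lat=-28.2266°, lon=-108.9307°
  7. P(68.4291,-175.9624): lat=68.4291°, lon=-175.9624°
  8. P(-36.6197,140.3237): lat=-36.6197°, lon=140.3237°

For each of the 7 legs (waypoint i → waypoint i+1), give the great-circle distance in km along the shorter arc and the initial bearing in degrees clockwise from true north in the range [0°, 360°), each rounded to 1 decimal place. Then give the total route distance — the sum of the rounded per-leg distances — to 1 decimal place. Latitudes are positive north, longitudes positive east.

Leg 1: dist=17559.3 km, bearing=357.7°
Leg 2: dist=12329.4 km, bearing=269.2°
Leg 3: dist=9255.4 km, bearing=66.3°
Leg 4: dist=9722.0 km, bearing=225.7°
Leg 5: dist=7583.1 km, bearing=109.4°
Leg 6: dist=12038.6 km, bearing=339.1°
Leg 7: dist=12227.5 km, bearing=216.2°
Total: 80715.3 km

Leg 1: φ1=-0.0424813, φ2=0.4276004, Δφ=0.4700817, Δλ=-3.1247921 rad; a=sin²(Δφ/2)+cosφ1·cosφ2·sin²(Δλ/2)=0.9633126937; c=2·atan2(√a, √(1-a))=2.756132148; dist=6371·c=17559.318 ≈ 17559.3 km; running total=17559.3 km
Leg 1 bearing: y=sinΔλ·cosφ2=-0.01528716, x=cosφ1·sinφ2-sinφ1·cosφ2·cosΔλ=0.37567499; θ=atan2(y, x)=-2.3302° <0 so +360° → 357.6698° ≈ 357.7°
Leg 2: φ1=0.4276004, φ2=-0.1605476, Δφ=-0.5881480, Δλ=4.3835026 rad; a=sin²(Δφ/2)+cosφ1·cosφ2·sin²(Δλ/2)=0.6782101666; c=2·atan2(√a, √(1-a))=1.935230123; dist=6371·c=12329.351 ≈ 12329.4 km; running total=29888.7 km
Leg 2 bearing: y=sinΔλ·cosφ2=-0.93423179, x=cosφ1·sinφ2-sinφ1·cosφ2·cosΔλ=-0.01324821; θ=atan2(y, x)=-90.8124° <0 so +360° → 269.1876° ≈ 269.2°
Leg 3: φ1=-0.1605476, φ2=0.3848940, Δφ=0.5454416, Δλ=-4.9079741 rad; a=sin²(Δφ/2)+cosφ1·cosφ2·sin²(Δλ/2)=0.4411074512; c=2·atan2(√a, √(1-a))=1.452737170; dist=6371·c=9255.389 ≈ 9255.4 km; running total=39144.1 km
Leg 3 bearing: y=sinΔλ·cosφ2=0.90916727, x=cosφ1·sinφ2-sinφ1·cosφ2·cosΔλ=0.39942652; θ=atan2(y, x)=66.2826° ≈ 66.3°
Leg 4: φ1=0.3848940, φ2=-0.6813155, Δφ=-1.0662094, Δλ=5.1137763 rad; a=sin²(Δφ/2)+cosφ1·cosφ2·sin²(Δλ/2)=0.4776012616; c=2·atan2(√a, √(1-a))=1.525983853; dist=6371·c=9722.043 ≈ 9722.0 km; running total=48866.1 km
Leg 4 bearing: y=sinΔλ·cosφ2=-0.71500910, x=cosφ1·sinφ2-sinφ1·cosφ2·cosΔλ=-0.69767841; θ=atan2(y, x)=-134.2971° <0 so +360° → 225.7029° ≈ 225.7°
Leg 5: φ1=-0.6813155, φ2=-0.4926471, Δφ=0.1886683, Δλ=-4.8200653 rad; a=sin²(Δφ/2)+cosφ1·cosφ2·sin²(Δλ/2)=0.3142868365; c=2·atan2(√a, √(1-a))=1.190251552; dist=6371·c=7583.093 ≈ 7583.1 km; running total=56449.2 km
Leg 5 bearing: y=sinΔλ·cosφ2=0.87598118, x=cosφ1·sinφ2-sinφ1·cosφ2·cosΔλ=-0.30773278; θ=atan2(y, x)=109.3564° ≈ 109.4°
Leg 6: φ1=-0.4926471, φ2=1.1943131, Δφ=1.6869602, Δλ=-1.1699239 rad; a=sin²(Δφ/2)+cosφ1·cosφ2·sin²(Δλ/2)=0.6567149018; c=2·atan2(√a, √(1-a))=1.889599014; dist=6371·c=12038.635 ≈ 12038.6 km; running total=68487.8 km
Leg 6 bearing: y=sinΔλ·cosφ2=-0.33850514, x=cosφ1·sinφ2-sinφ1·cosφ2·cosΔλ=0.88722941; θ=atan2(y, x)=-20.8834° <0 so +360° → 339.1166° ≈ 339.1°
Leg 7: φ1=1.1943131, φ2=-0.6391343, Δφ=-1.8334474, Δλ=5.5202338 rad; a=sin²(Δφ/2)+cosφ1·cosφ2·sin²(Δλ/2)=0.6707193018; c=2·atan2(√a, √(1-a))=1.919243385; dist=6371·c=12227.500 ≈ 12227.5 km; running total=80715.3 km
Leg 7 bearing: y=sinΔλ·cosφ2=-0.55465157, x=cosφ1·sinφ2-sinφ1·cosφ2·cosΔλ=-0.75880256; θ=atan2(y, x)=-143.8348° <0 so +360° → 216.1652° ≈ 216.2°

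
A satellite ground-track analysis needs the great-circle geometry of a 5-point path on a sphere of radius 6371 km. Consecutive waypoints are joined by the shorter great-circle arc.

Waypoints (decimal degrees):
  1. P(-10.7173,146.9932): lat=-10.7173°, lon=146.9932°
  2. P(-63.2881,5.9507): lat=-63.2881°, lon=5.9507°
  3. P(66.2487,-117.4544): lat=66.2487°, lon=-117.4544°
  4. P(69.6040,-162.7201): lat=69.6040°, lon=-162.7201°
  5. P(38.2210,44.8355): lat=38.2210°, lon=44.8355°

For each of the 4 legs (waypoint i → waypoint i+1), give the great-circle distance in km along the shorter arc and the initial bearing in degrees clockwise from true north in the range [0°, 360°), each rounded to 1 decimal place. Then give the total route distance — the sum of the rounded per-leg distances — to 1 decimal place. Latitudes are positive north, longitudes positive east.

Leg 1: dist=11143.3 km, bearing=196.7°
Leg 2: dist=17405.8 km, bearing=302.4°
Leg 3: dist=1881.4 km, bearing=301.7°
Leg 4: dist=7816.5 km, bearing=337.3°
Total: 38247.0 km

Leg 1: φ1=-0.1870522, φ2=-1.1045857, Δφ=-0.9175336, Δλ=-2.4616560 rad; a=sin²(Δφ/2)+cosφ1·cosφ2·sin²(Δλ/2)=0.5886631492; c=2·atan2(√a, √(1-a))=1.749065353; dist=6371·c=11143.295 ≈ 11143.3 km; running total=11143.3 km
Leg 1 bearing: y=sinΔλ·cosφ2=-0.28262317, x=cosφ1·sinφ2-sinφ1·cosφ2·cosΔλ=-0.94269800; θ=atan2(y, x)=-163.3111° <0 so +360° → 196.6889° ≈ 196.7°
Leg 2: φ1=-1.1045857, φ2=1.1562579, Δφ=2.2608437, Δλ=-2.1538253 rad; a=sin²(Δφ/2)+cosφ1·cosφ2·sin²(Δλ/2)=0.9586475838; c=2·atan2(√a, √(1-a))=2.732030256; dist=6371·c=17405.765 ≈ 17405.8 km; running total=28549.1 km
Leg 2 bearing: y=sinΔλ·cosφ2=-0.33622981, x=cosφ1·sinφ2-sinφ1·cosφ2·cosΔλ=0.21335203; θ=atan2(y, x)=-57.6031° <0 so +360° → 302.3969° ≈ 302.4°
Leg 3: φ1=1.1562579, φ2=1.2148190, Δφ=0.0585610, Δλ=-0.7900355 rad; a=sin²(Δφ/2)+cosφ1·cosφ2·sin²(Δλ/2)=0.0216440640; c=2·atan2(√a, √(1-a))=0.295310327; dist=6371·c=1881.422 ≈ 1881.4 km; running total=30430.5 km
Leg 3 bearing: y=sinΔλ·cosφ2=-0.24757152, x=cosφ1·sinφ2-sinφ1·cosφ2·cosΔλ=0.15300567; θ=atan2(y, x)=-58.2829° <0 so +360° → 301.7171° ≈ 301.7°
Leg 4: φ1=1.2148190, φ2=0.6670823, Δφ=-0.5477367, Δλ=3.6225286 rad; a=sin²(Δφ/2)+cosφ1·cosφ2·sin²(Δλ/2)=0.3314151755; c=2·atan2(√a, √(1-a))=1.226887448; dist=6371·c=7816.500 ≈ 7816.5 km; running total=38247.0 km
Leg 4 bearing: y=sinΔλ·cosφ2=-0.36343971, x=cosφ1·sinφ2-sinφ1·cosφ2·cosΔλ=0.86846313; θ=atan2(y, x)=-22.7086° <0 so +360° → 337.2914° ≈ 337.3°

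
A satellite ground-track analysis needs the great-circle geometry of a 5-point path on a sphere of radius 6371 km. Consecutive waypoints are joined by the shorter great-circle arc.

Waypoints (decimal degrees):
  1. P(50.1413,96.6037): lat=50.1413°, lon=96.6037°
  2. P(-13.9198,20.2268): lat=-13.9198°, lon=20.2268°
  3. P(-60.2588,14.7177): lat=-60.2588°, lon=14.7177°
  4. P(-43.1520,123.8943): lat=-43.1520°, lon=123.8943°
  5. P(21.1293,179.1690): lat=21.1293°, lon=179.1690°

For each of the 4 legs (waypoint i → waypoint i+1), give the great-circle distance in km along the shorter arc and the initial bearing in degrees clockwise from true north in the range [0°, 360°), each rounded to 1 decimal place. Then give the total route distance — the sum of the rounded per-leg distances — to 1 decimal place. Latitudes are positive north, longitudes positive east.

Leg 1: dist=10250.6 km, bearing=250.7°
Leg 2: dist=5172.2 km, bearing=183.8°
Leg 3: dist=6854.4 km, bearing=128.5°
Leg 4: dist=9105.6 km, bearing=50.7°
Total: 31382.8 km

Leg 1: φ1=0.8751308, φ2=-0.2429463, Δφ=-1.1180771, Δλ=-1.3330284 rad; a=sin²(Δφ/2)+cosφ1·cosφ2·sin²(Δλ/2)=0.5190715948; c=2·atan2(√a, √(1-a))=1.608948772; dist=6371·c=10250.613 ≈ 10250.6 km; running total=10250.6 km
Leg 1 bearing: y=sinΔλ·cosφ2=-0.94332572, x=cosφ1·sinφ2-sinφ1·cosφ2·cosΔλ=-0.32966904; θ=atan2(y, x)=-109.2633° <0 so +360° → 250.7367° ≈ 250.7°
Leg 2: φ1=-0.2429463, φ2=-1.0517145, Δφ=-0.8087681, Δλ=-0.0961519 rad; a=sin²(Δφ/2)+cosφ1·cosφ2·sin²(Δλ/2)=0.1559169960; c=2·atan2(√a, √(1-a))=0.811838029; dist=6371·c=5172.220 ≈ 5172.2 km; running total=15422.8 km
Leg 2 bearing: y=sinΔλ·cosφ2=-0.04762589, x=cosφ1·sinφ2-sinφ1·cosφ2·cosΔλ=-0.72398848; θ=atan2(y, x)=-176.2364° <0 so +360° → 183.7636° ≈ 183.8°
Leg 3: φ1=-1.0517145, φ2=-0.7531445, Δφ=0.2985700, Δλ=1.9054911 rad; a=sin²(Δφ/2)+cosφ1·cosφ2·sin²(Δλ/2)=0.2625184854; c=2·atan2(√a, √(1-a))=1.075874308; dist=6371·c=6854.395 ≈ 6854.4 km; running total=22277.2 km
Leg 3 bearing: y=sinΔλ·cosφ2=0.68906002, x=cosφ1·sinφ2-sinφ1·cosφ2·cosΔλ=-0.54736314; θ=atan2(y, x)=128.4623° ≈ 128.5°
Leg 4: φ1=-0.7531445, φ2=0.3687759, Δφ=1.1219203, Δλ=0.9647255 rad; a=sin²(Δφ/2)+cosφ1·cosφ2·sin²(Δλ/2)=0.4294513279; c=2·atan2(√a, √(1-a))=1.429226566; dist=6371·c=9105.602 ≈ 9105.6 km; running total=31382.8 km
Leg 4 bearing: y=sinΔλ·cosφ2=0.76663619, x=cosφ1·sinφ2-sinφ1·cosφ2·cosΔλ=0.62638686; θ=atan2(y, x)=50.7492° ≈ 50.7°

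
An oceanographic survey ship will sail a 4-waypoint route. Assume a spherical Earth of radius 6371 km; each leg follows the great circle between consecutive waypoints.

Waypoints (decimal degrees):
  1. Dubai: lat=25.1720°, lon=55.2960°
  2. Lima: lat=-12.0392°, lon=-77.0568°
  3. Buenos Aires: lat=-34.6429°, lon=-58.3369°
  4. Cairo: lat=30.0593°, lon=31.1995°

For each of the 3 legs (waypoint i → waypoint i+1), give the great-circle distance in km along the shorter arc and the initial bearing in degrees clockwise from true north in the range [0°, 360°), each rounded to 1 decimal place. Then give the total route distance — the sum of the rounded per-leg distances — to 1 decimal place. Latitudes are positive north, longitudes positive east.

Leg 1: φ1=0.4393343, φ2=-0.2101237, Δφ=-0.6494580, Δλ=-2.3099921 rad; a=sin²(Δφ/2)+cosφ1·cosφ2·sin²(Δλ/2)=0.8425115167; c=2·atan2(√a, √(1-a))=2.325431642; dist=6371·c=14815.325 ≈ 14815.3 km; running total=14815.3 km
Leg 1 bearing: y=sinΔλ·cosφ2=-0.72275613, x=cosφ1·sinφ2-sinφ1·cosφ2·cosΔλ=0.09147140; θ=atan2(y, x)=-82.7870° <0 so +360° → 277.2130° ≈ 277.2°
Leg 2: φ1=-0.2101237, φ2=-0.6046327, Δφ=-0.3945090, Δλ=0.3267239 rad; a=sin²(Δφ/2)+cosφ1·cosφ2·sin²(Δλ/2)=0.0596898384; c=2·atan2(√a, √(1-a))=0.493626526; dist=6371·c=3144.895 ≈ 3144.9 km; running total=17960.2 km
Leg 2 bearing: y=sinΔλ·cosφ2=0.26404247, x=cosφ1·sinφ2-sinφ1·cosφ2·cosΔλ=-0.39343287; θ=atan2(y, x)=146.1335° ≈ 146.1°
Leg 3: φ1=-0.6046327, φ2=0.5246338, Δφ=1.1292664, Δλ=1.5627050 rad; a=sin²(Δφ/2)+cosφ1·cosφ2·sin²(Δλ/2)=0.6394889205; c=2·atan2(√a, √(1-a))=1.853525852; dist=6371·c=11808.813 ≈ 11808.8 km; running total=29769.0 km
Leg 3 bearing: y=sinΔλ·cosφ2=0.86547912, x=cosφ1·sinφ2-sinφ1·cosφ2·cosΔλ=0.41607362; θ=atan2(y, x)=64.3244° ≈ 64.3°

Leg 1: dist=14815.3 km, bearing=277.2°
Leg 2: dist=3144.9 km, bearing=146.1°
Leg 3: dist=11808.8 km, bearing=64.3°
Total: 29769.0 km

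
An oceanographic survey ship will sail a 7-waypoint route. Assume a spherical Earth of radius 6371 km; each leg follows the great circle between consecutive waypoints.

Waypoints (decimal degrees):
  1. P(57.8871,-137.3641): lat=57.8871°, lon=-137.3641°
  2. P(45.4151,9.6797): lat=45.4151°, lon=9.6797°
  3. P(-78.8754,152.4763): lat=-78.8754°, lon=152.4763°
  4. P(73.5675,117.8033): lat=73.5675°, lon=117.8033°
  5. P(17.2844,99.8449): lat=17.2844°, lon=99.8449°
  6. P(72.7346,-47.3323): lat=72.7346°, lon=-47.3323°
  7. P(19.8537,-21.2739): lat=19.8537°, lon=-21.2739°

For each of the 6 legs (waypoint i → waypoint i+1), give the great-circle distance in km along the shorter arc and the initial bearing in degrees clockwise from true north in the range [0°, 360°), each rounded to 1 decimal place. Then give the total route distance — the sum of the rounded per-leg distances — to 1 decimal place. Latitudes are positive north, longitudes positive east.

Leg 1: φ1=1.0103205, φ2=0.7926430, Δφ=-0.2176775, Δλ=2.5663985 rad; a=sin²(Δφ/2)+cosφ1·cosφ2·sin²(Δλ/2)=0.3549334584; c=2·atan2(√a, √(1-a))=1.276430427; dist=6371·c=8132.138 ≈ 8132.1 km; running total=8132.1 km
Leg 1 bearing: y=sinΔλ·cosφ2=0.38186759, x=cosφ1·sinφ2-sinφ1·cosφ2·cosΔλ=0.87749640; θ=atan2(y, x)=23.5176° ≈ 23.5°
Leg 2: φ1=0.7926430, φ2=-1.3766354, Δφ=-2.1692785, Δλ=2.4922708 rad; a=sin²(Δφ/2)+cosφ1·cosφ2·sin²(Δλ/2)=0.9033526561; c=2·atan2(√a, √(1-a))=2.509351832; dist=6371·c=15987.081 ≈ 15987.1 km; running total=24119.2 km
Leg 2 bearing: y=sinΔλ·cosφ2=0.11666245, x=cosφ1·sinφ2-sinφ1·cosφ2·cosΔλ=-0.57932410; θ=atan2(y, x)=168.6142° ≈ 168.6°
Leg 3: φ1=-1.3766354, φ2=1.2839951, Δφ=2.6606305, Δλ=-0.6051580 rad; a=sin²(Δφ/2)+cosφ1·cosφ2·sin²(Δλ/2)=0.9481215584; c=2·atan2(√a, √(1-a))=2.682022213; dist=6371·c=17087.164 ≈ 17087.2 km; running total=41206.4 km
Leg 3 bearing: y=sinΔλ·cosφ2=-0.16093134, x=cosφ1·sinφ2-sinφ1·cosφ2·cosΔλ=0.41333930; θ=atan2(y, x)=-21.2732° <0 so +360° → 338.7268° ≈ 338.7°
Leg 4: φ1=1.2839951, φ2=0.3016697, Δφ=-0.9823254, Δλ=-0.3134332 rad; a=sin²(Δφ/2)+cosφ1·cosφ2·sin²(Δλ/2)=0.2290349190; c=2·atan2(√a, √(1-a))=0.998064260; dist=6371·c=6358.667 ≈ 6358.7 km; running total=47565.1 km
Leg 4 bearing: y=sinΔλ·cosφ2=-0.29440291, x=cosφ1·sinφ2-sinφ1·cosφ2·cosΔλ=-0.78717128; θ=atan2(y, x)=-159.4941° <0 so +360° → 200.5059° ≈ 200.5°
Leg 5: φ1=0.3016697, φ2=1.2694583, Δφ=0.9677886, Δλ=-2.5687267 rad; a=sin²(Δφ/2)+cosφ1·cosφ2·sin²(Δλ/2)=0.4772122969; c=2·atan2(√a, √(1-a))=1.525205128; dist=6371·c=9717.082 ≈ 9717.1 km; running total=57282.2 km
Leg 5 bearing: y=sinΔλ·cosφ2=-0.16087732, x=cosφ1·sinφ2-sinφ1·cosφ2·cosΔλ=0.98592159; θ=atan2(y, x)=-9.2675° <0 so +360° → 350.7325° ≈ 350.7°
Leg 6: φ1=1.2694583, φ2=0.3465124, Δφ=-0.9229458, Δλ=0.4548049 rad; a=sin²(Δφ/2)+cosφ1·cosφ2·sin²(Δλ/2)=0.2124517106; c=2·atan2(√a, √(1-a))=0.958074129; dist=6371·c=6103.890 ≈ 6103.9 km; running total=63386.1 km
Leg 6 bearing: y=sinΔλ·cosφ2=0.41317708, x=cosφ1·sinφ2-sinφ1·cosφ2·cosΔλ=-0.70607976; θ=atan2(y, x)=149.6651° ≈ 149.7°

Leg 1: dist=8132.1 km, bearing=23.5°
Leg 2: dist=15987.1 km, bearing=168.6°
Leg 3: dist=17087.2 km, bearing=338.7°
Leg 4: dist=6358.7 km, bearing=200.5°
Leg 5: dist=9717.1 km, bearing=350.7°
Leg 6: dist=6103.9 km, bearing=149.7°
Total: 63386.1 km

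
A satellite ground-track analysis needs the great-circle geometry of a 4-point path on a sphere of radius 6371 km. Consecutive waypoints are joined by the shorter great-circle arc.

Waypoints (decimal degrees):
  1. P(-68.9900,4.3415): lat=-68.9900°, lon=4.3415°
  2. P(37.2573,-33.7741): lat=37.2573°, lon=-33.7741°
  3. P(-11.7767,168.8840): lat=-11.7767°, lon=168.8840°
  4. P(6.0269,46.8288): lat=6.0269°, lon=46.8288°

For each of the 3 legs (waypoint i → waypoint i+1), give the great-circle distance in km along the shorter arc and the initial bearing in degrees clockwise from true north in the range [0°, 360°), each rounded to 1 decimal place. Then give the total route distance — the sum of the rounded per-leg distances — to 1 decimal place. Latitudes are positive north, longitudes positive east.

Leg 1: dist=12222.0 km, bearing=328.5°
Leg 2: dist=16391.8 km, bearing=315.6°
Leg 3: dist=13627.6 km, bearing=269.7°
Total: 42241.4 km

Leg 1: φ1=-1.2041027, φ2=0.6502626, Δφ=1.8543652, Δλ=-0.6652427 rad; a=sin²(Δφ/2)+cosφ1·cosφ2·sin²(Δλ/2)=0.6703163610; c=2·atan2(√a, √(1-a))=1.918386110; dist=6371·c=12222.038 ≈ 12222.0 km; running total=12222.0 km
Leg 1 bearing: y=sinΔλ·cosφ2=-0.49128472, x=cosφ1·sinφ2-sinφ1·cosφ2·cosΔλ=0.80162876; θ=atan2(y, x)=-31.5024° <0 so +360° → 328.4976° ≈ 328.5°
Leg 2: φ1=0.6502626, φ2=-0.2055422, Δφ=-0.8558047, Δλ=3.5370511 rad; a=sin²(Δφ/2)+cosφ1·cosφ2·sin²(Δλ/2)=0.9212973111; c=2·atan2(√a, √(1-a))=2.572879353; dist=6371·c=16391.814 ≈ 16391.8 km; running total=28613.8 km
Leg 2 bearing: y=sinΔλ·cosφ2=-0.37712236, x=cosφ1·sinφ2-sinφ1·cosφ2·cosΔλ=0.38446460; θ=atan2(y, x)=-44.4476° <0 so +360° → 315.5524° ≈ 315.6°
Leg 3: φ1=-0.2055422, φ2=0.1051892, Δφ=0.3107314, Δλ=-2.1302651 rad; a=sin²(Δφ/2)+cosφ1·cosφ2·sin²(Δλ/2)=0.7690609305; c=2·atan2(√a, √(1-a))=2.139003573; dist=6371·c=13627.592 ≈ 13627.6 km; running total=42241.4 km
Leg 3 bearing: y=sinΔλ·cosφ2=-0.84285258, x=cosφ1·sinφ2-sinφ1·cosφ2·cosΔλ=-0.00493815; θ=atan2(y, x)=-90.3357° <0 so +360° → 269.6643° ≈ 269.7°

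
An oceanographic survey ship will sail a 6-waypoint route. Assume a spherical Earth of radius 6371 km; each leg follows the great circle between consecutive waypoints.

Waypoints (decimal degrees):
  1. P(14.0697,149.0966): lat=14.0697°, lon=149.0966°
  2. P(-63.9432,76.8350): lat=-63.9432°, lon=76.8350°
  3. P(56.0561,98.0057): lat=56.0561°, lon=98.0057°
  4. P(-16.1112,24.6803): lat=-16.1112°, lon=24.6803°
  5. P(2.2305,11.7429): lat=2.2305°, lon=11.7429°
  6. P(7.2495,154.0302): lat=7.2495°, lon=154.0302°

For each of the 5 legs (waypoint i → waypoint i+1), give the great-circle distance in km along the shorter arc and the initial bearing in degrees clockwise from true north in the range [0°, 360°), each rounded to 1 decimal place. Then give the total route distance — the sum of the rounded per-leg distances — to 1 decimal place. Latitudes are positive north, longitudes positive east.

Leg 1: φ1=0.2455626, φ2=-1.1160194, Δφ=-1.3615820, Δλ=-1.2612028 rad; a=sin²(Δφ/2)+cosφ1·cosφ2·sin²(Δλ/2)=0.5442885910; c=2·atan2(√a, √(1-a))=1.659489748; dist=6371·c=10572.609 ≈ 10572.6 km; running total=10572.6 km
Leg 1 bearing: y=sinΔλ·cosφ2=-0.41837834, x=cosφ1·sinφ2-sinφ1·cosφ2·cosΔλ=-0.90394339; θ=atan2(y, x)=-155.1636° <0 so +360° → 204.8364° ≈ 204.8°
Leg 2: φ1=-1.1160194, φ2=0.9783635, Δφ=2.0943829, Δλ=0.3694984 rad; a=sin²(Δφ/2)+cosφ1·cosφ2·sin²(Δλ/2)=0.7582717017; c=2·atan2(√a, √(1-a))=2.113605490; dist=6371·c=13465.781 ≈ 13465.8 km; running total=24038.4 km
Leg 2 bearing: y=sinΔλ·cosφ2=0.20165801, x=cosφ1·sinφ2-sinφ1·cosφ2·cosΔλ=0.83217604; θ=atan2(y, x)=13.6217° ≈ 13.6°
Leg 3: φ1=0.9783635, φ2=-0.2811935, Δφ=-1.2595570, Δλ=-1.2797697 rad; a=sin²(Δφ/2)+cosφ1·cosφ2·sin²(Δλ/2)=0.5381424566; c=2·atan2(√a, √(1-a))=1.647155423; dist=6371·c=10494.027 ≈ 10494.0 km; running total=34532.4 km
Leg 3 bearing: y=sinΔλ·cosφ2=-0.92032624, x=cosφ1·sinφ2-sinφ1·cosφ2·cosΔλ=-0.38364074; θ=atan2(y, x)=-112.6290° <0 so +360° → 247.3710° ≈ 247.4°
Leg 4: φ1=-0.2811935, φ2=0.0389296, Δφ=0.3201231, Δλ=-0.2258002 rad; a=sin²(Δφ/2)+cosφ1·cosφ2·sin²(Δλ/2)=0.0375862869; c=2·atan2(√a, √(1-a))=0.390214663; dist=6371·c=2486.058 ≈ 2486.1 km; running total=37018.5 km
Leg 4 bearing: y=sinΔλ·cosφ2=-0.22371672, x=cosφ1·sinφ2-sinφ1·cosφ2·cosΔλ=0.30764438; θ=atan2(y, x)=-36.0244° <0 so +360° → 323.9756° ≈ 324.0°
Leg 5: φ1=0.0389296, φ2=0.1265276, Δφ=0.0875981, Δλ=2.4833819 rad; a=sin²(Δφ/2)+cosφ1·cosφ2·sin²(Δλ/2)=0.8896290847; c=2·atan2(√a, √(1-a))=2.464277568; dist=6371·c=15699.912 ≈ 15699.9 km; running total=52718.4 km
Leg 5 bearing: y=sinΔλ·cosφ2=0.60681249, x=cosφ1·sinφ2-sinφ1·cosφ2·cosΔλ=0.15663751; θ=atan2(y, x)=75.5261° ≈ 75.5°

Leg 1: dist=10572.6 km, bearing=204.8°
Leg 2: dist=13465.8 km, bearing=13.6°
Leg 3: dist=10494.0 km, bearing=247.4°
Leg 4: dist=2486.1 km, bearing=324.0°
Leg 5: dist=15699.9 km, bearing=75.5°
Total: 52718.4 km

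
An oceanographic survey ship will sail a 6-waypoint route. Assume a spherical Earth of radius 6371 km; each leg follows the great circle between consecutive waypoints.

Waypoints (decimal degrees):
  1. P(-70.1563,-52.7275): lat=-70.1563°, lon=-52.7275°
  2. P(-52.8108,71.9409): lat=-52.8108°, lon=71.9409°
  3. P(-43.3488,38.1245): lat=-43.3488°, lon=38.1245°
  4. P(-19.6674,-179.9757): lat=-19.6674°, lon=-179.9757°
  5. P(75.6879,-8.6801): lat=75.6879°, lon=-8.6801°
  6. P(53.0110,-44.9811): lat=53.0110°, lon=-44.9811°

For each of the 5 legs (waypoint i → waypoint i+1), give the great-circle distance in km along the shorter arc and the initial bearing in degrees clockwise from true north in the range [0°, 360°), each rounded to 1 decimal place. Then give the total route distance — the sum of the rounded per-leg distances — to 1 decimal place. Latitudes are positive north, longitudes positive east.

Leg 1: φ1=-1.2244584, φ2=-0.9217223, Δφ=0.3027361, Δλ=2.1758741 rad; a=sin²(Δφ/2)+cosφ1·cosφ2·sin²(Δλ/2)=0.1836864231; c=2·atan2(√a, √(1-a))=0.885855541; dist=6371·c=5643.786 ≈ 5643.8 km; running total=5643.8 km
Leg 1 bearing: y=sinΔλ·cosφ2=0.49713382, x=cosφ1·sinφ2-sinφ1·cosφ2·cosΔλ=-0.59383571; θ=atan2(y, x)=140.0654° ≈ 140.1°
Leg 2: φ1=-0.9217223, φ2=-0.7565793, Δφ=0.1651431, Δλ=-0.5902075 rad; a=sin²(Δφ/2)+cosφ1·cosφ2·sin²(Δλ/2)=0.0439828188; c=2·atan2(√a, √(1-a))=0.422578825; dist=6371·c=2692.2497 ≈ 2692.2 km; running total=8336.0 km
Leg 2 bearing: y=sinΔλ·cosφ2=-0.40470465, x=cosφ1·sinφ2-sinφ1·cosφ2·cosΔλ=0.06638876; θ=atan2(y, x)=-80.6840° <0 so +360° → 279.3160° ≈ 279.3°
Leg 3: φ1=-0.7565793, φ2=-0.3432609, Δφ=0.4133184, Δλ=-3.8065666 rad; a=sin²(Δφ/2)+cosφ1·cosφ2·sin²(Δλ/2)=0.6539187360; c=2·atan2(√a, √(1-a))=1.883715618; dist=6371·c=12001.152 ≈ 12001.2 km; running total=20337.2 km
Leg 3 bearing: y=sinΔλ·cosφ2=0.58104194, x=cosφ1·sinφ2-sinφ1·cosφ2·cosΔλ=-0.75340982; θ=atan2(y, x)=142.3600° ≈ 142.4°
Leg 4: φ1=-0.3432609, φ2=1.3210031, Δφ=1.6642639, Δλ=2.9896722 rad; a=sin²(Δφ/2)+cosφ1·cosφ2·sin²(Δλ/2)=0.7781075599; c=2·atan2(√a, √(1-a))=2.160620749; dist=6371·c=13765.315 ≈ 13765.3 km; running total=34102.5 km
Leg 4 bearing: y=sinΔλ·cosφ2=0.03741099, x=cosφ1·sinφ2-sinφ1·cosφ2·cosΔλ=0.83019586; θ=atan2(y, x)=2.5802° ≈ 2.6°
Leg 5: φ1=1.3210031, φ2=0.9252165, Δφ=-0.3957866, Δλ=-0.6335720 rad; a=sin²(Δφ/2)+cosφ1·cosφ2·sin²(Δλ/2)=0.0530863990; c=2·atan2(√a, √(1-a))=0.464987430; dist=6371·c=2962.435 ≈ 2962.4 km; running total=37064.9 km
Leg 5 bearing: y=sinΔλ·cosφ2=-0.35620011, x=cosφ1·sinφ2-sinφ1·cosφ2·cosΔλ=-0.27238652; θ=atan2(y, x)=-127.4052° <0 so +360° → 232.5948° ≈ 232.6°

Leg 1: dist=5643.8 km, bearing=140.1°
Leg 2: dist=2692.2 km, bearing=279.3°
Leg 3: dist=12001.2 km, bearing=142.4°
Leg 4: dist=13765.3 km, bearing=2.6°
Leg 5: dist=2962.4 km, bearing=232.6°
Total: 37064.9 km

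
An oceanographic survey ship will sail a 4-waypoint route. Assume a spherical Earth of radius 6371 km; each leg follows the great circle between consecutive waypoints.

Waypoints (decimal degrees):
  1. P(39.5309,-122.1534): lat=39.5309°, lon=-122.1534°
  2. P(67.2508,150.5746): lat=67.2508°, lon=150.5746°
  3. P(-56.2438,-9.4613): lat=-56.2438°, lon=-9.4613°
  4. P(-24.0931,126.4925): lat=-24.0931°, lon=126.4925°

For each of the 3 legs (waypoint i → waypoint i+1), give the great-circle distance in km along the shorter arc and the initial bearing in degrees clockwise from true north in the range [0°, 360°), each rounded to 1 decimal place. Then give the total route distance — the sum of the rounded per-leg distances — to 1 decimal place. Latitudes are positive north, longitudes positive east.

Leg 1: φ1=0.6899444, φ2=1.1737479, Δφ=0.4838035, Δλ=4.7600016 rad; a=sin²(Δφ/2)+cosφ1·cosφ2·sin²(Δλ/2)=0.1994128479; c=2·atan2(√a, √(1-a))=0.925826528; dist=6371·c=5898.441 ≈ 5898.4 km; running total=5898.4 km
Leg 1 bearing: y=sinΔλ·cosφ2=-0.38625985, x=cosφ1·sinφ2-sinφ1·cosφ2·cosΔλ=0.69956614; θ=atan2(y, x)=-28.9049° <0 so +360° → 331.0951° ≈ 331.1°
Leg 2: φ1=1.1737479, φ2=-0.9816395, Δφ=-2.1553874, Δλ=-2.7931534 rad; a=sin²(Δφ/2)+cosφ1·cosφ2·sin²(Δλ/2)=0.9843457303; c=2·atan2(√a, √(1-a))=2.890701091; dist=6371·c=18416.657 ≈ 18416.7 km; running total=24315.1 km
Leg 2 bearing: y=sinΔλ·cosφ2=-0.18971978, x=cosφ1·sinφ2-sinφ1·cosφ2·cosΔλ=0.16013513; θ=atan2(y, x)=-49.8336° <0 so +360° → 310.1664° ≈ 310.2°
Leg 3: φ1=-0.9816395, φ2=-0.4205039, Δφ=0.5611356, Δλ=2.3728414 rad; a=sin²(Δφ/2)+cosφ1·cosφ2·sin²(Δλ/2)=0.5126022827; c=2·atan2(√a, √(1-a))=1.596003561; dist=6371·c=10168.139 ≈ 10168.1 km; running total=34483.2 km
Leg 3 bearing: y=sinΔλ·cosφ2=0.63467135, x=cosφ1·sinφ2-sinφ1·cosφ2·cosΔλ=-0.77237103; θ=atan2(y, x)=140.5894° ≈ 140.6°

Leg 1: dist=5898.4 km, bearing=331.1°
Leg 2: dist=18416.7 km, bearing=310.2°
Leg 3: dist=10168.1 km, bearing=140.6°
Total: 34483.2 km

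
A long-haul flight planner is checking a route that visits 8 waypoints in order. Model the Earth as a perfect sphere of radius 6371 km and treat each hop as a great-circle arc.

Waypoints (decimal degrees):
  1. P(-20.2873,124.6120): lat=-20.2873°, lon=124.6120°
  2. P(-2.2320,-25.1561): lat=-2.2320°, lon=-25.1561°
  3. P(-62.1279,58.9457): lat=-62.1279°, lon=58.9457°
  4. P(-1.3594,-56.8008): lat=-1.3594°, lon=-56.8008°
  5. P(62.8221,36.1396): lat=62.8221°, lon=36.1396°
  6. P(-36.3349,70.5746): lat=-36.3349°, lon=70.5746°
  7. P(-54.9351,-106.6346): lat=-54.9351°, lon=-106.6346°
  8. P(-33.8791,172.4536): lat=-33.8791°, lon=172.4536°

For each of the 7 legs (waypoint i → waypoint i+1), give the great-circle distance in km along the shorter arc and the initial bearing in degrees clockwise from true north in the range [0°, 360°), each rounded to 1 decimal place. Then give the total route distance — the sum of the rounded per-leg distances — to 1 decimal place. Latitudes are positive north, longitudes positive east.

Leg 1: φ1=-0.3540802, φ2=-0.0389557, Δφ=0.3151244, Δλ=-2.6139465 rad; a=sin²(Δφ/2)+cosφ1·cosφ2·sin²(Δλ/2)=0.8981394740; c=2·atan2(√a, √(1-a))=2.491915184; dist=6371·c=15875.992 ≈ 15876.0 km; running total=15876.0 km
Leg 1 bearing: y=sinΔλ·cosφ2=-0.50311907, x=cosφ1·sinφ2-sinφ1·cosφ2·cosΔλ=-0.33587355; θ=atan2(y, x)=-123.7264° <0 so +360° → 236.2736° ≈ 236.3°
Leg 2: φ1=-0.0389557, φ2=-1.0843364, Δφ=-1.0453807, Δλ=1.4678533 rad; a=sin²(Δφ/2)+cosφ1·cosφ2·sin²(Δλ/2)=0.4587838456; c=2·atan2(√a, √(1-a))=1.488270376; dist=6371·c=9481.771 ≈ 9481.8 km; running total=25357.8 km
Leg 2 bearing: y=sinΔλ·cosφ2=0.46502449, x=cosφ1·sinφ2-sinφ1·cosφ2·cosΔλ=-0.88145172; θ=atan2(y, x)=152.1854° ≈ 152.2°
Leg 3: φ1=-1.0843364, φ2=-0.0237260, Δφ=1.0606104, Δλ=-2.0201575 rad; a=sin²(Δφ/2)+cosφ1·cosφ2·sin²(Δλ/2)=0.5910241798; c=2·atan2(√a, √(1-a))=1.753865548; dist=6371·c=11173.877 ≈ 11173.9 km; running total=36531.7 km
Leg 3 bearing: y=sinΔλ·cosφ2=-0.90047127, x=cosφ1·sinφ2-sinφ1·cosφ2·cosΔλ=-0.39498087; θ=atan2(y, x)=-113.6841° <0 so +360° → 246.3159° ≈ 246.3°
Leg 4: φ1=-0.0237260, φ2=1.0964525, Δφ=1.1201785, Δλ=1.6221160 rad; a=sin²(Δφ/2)+cosφ1·cosφ2·sin²(Δλ/2)=0.5222640602; c=2·atan2(√a, √(1-a))=1.615339175; dist=6371·c=10291.326 ≈ 10291.3 km; running total=46823.0 km
Leg 4 bearing: y=sinΔλ·cosφ2=0.45615348, x=cosφ1·sinφ2-sinφ1·cosφ2·cosΔλ=0.88878639; θ=atan2(y, x)=27.1683° ≈ 27.2°
Leg 5: φ1=1.0964525, φ2=-0.6341636, Δφ=-1.7306161, Δλ=0.6010041 rad; a=sin²(Δφ/2)+cosφ1·cosφ2·sin²(Δλ/2)=0.6118081430; c=2·atan2(√a, √(1-a))=1.796319467; dist=6371·c=11444.351 ≈ 11444.4 km; running total=58267.4 km
Leg 5 bearing: y=sinΔλ·cosφ2=0.45552502, x=cosφ1·sinφ2-sinφ1·cosφ2·cosΔλ=-0.86168017; θ=atan2(y, x)=152.1369° ≈ 152.1°
Leg 6: φ1=-0.6341636, φ2=-0.9587984, Δφ=-0.3246347, Δλ=-3.0928840 rad; a=sin²(Δφ/2)+cosφ1·cosφ2·sin²(Δλ/2)=0.4886436180; c=2·atan2(√a, √(1-a))=1.548081610; dist=6371·c=9862.828 ≈ 9862.8 km; running total=68130.2 km
Leg 6 bearing: y=sinΔλ·cosφ2=-0.02797225, x=cosφ1·sinφ2-sinφ1·cosφ2·cosΔλ=-0.99935063; θ=atan2(y, x)=-178.3967° <0 so +360° → 181.6033° ≈ 181.6°
Leg 7: φ1=-0.9587984, φ2=-0.5913018, Δφ=0.3674965, Δλ=4.8710080 rad; a=sin²(Δφ/2)+cosφ1·cosφ2·sin²(Δλ/2)=0.2341970194; c=2·atan2(√a, √(1-a))=1.010300811; dist=6371·c=6436.626 ≈ 6436.6 km; running total=74566.8 km
Leg 7 bearing: y=sinΔλ·cosφ2=-0.81979345, x=cosφ1·sinφ2-sinφ1·cosφ2·cosΔλ=-0.21291736; θ=atan2(y, x)=-104.5592° <0 so +360° → 255.4408° ≈ 255.4°

Leg 1: dist=15876.0 km, bearing=236.3°
Leg 2: dist=9481.8 km, bearing=152.2°
Leg 3: dist=11173.9 km, bearing=246.3°
Leg 4: dist=10291.3 km, bearing=27.2°
Leg 5: dist=11444.4 km, bearing=152.1°
Leg 6: dist=9862.8 km, bearing=181.6°
Leg 7: dist=6436.6 km, bearing=255.4°
Total: 74566.8 km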